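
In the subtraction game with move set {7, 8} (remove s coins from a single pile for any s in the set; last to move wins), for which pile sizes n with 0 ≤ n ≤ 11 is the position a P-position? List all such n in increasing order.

0, 1, 2, 3, 4, 5, 6

Compute g(0), g(1), … for moves {7, 8}:
g(0) = mex{} = 0
g(1) = mex{} = 0
g(2) = mex{} = 0
g(3) = mex{} = 0
g(4) = mex{} = 0
g(5) = mex{} = 0
g(6) = mex{} = 0
g(7) = mex{0} = 1
g(8) = mex{0} = 1
g(9) = mex{0} = 1
g(10) = mex{0} = 1
g(11) = mex{0} = 1
The P-positions (g = 0) in 0..11 are 0, 1, 2, 3, 4, 5, 6.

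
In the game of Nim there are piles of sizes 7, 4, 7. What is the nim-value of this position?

4

Compute the nim-sum pairwise:
7 XOR 4 = 3
3 XOR 7 = 4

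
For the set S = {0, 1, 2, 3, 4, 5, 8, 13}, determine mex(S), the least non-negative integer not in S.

The values 0, 1, 2, 3, 4, 5 are all present; 6 is the first non-negative integer missing from the set.

6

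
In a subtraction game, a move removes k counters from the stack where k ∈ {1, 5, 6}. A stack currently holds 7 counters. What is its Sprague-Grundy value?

Grundy values for subtraction set {1, 5, 6}:
k:     0  1  2  3  4  5  6  7
g(k):  0  1  0  1  0  1  2  3
So g(7) = 3.

3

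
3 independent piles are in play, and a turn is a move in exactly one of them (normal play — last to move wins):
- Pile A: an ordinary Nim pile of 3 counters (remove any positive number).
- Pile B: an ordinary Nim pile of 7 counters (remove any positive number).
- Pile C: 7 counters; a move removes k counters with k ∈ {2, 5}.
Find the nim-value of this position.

4

Pile A is a plain Nim pile of size 3, so its Grundy value is 3.
Pile B is a plain Nim pile of size 7, so its Grundy value is 7.
Grundy values for pile C (subtraction set {2, 5}):
k:     0  1  2  3  4  5  6  7
g(k):  0  0  1  1  0  2  1  0
So g(7) = 0.
By the Sprague-Grundy theorem, the Grundy value of a sum of independent games is the XOR of the component values.
Combined value = 3 XOR 7 XOR 0 = 4.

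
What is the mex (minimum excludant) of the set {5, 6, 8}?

0 is not in the set, so the mex is 0.

0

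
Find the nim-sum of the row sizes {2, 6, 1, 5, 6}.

Bitwise XOR of the heap sizes:
  010  (2)
  110  (6)
  001  (1)
  101  (5)
  110  (6)
  ---
  110  (6)

6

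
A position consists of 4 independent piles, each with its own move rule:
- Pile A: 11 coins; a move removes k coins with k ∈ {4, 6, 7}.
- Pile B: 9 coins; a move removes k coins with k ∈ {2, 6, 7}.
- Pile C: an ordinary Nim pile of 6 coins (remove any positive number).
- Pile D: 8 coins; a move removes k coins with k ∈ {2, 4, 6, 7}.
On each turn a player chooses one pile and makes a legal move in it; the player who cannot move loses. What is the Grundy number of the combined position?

Grundy values for pile A (subtraction set {4, 6, 7}):
k:     0  1  2  3  4  5  6  7  8  9 10 11
g(k):  0  0  0  0  1  1  1  1  2  2  2  0
So g(11) = 0.
Grundy values for pile B (subtraction set {2, 6, 7}):
k:     0  1  2  3  4  5  6  7  8  9
g(k):  0  0  1  1  0  0  1  1  2  0
So g(9) = 0.
Pile C is a plain Nim pile of size 6, so its Grundy value is 6.
Grundy values for pile D (subtraction set {2, 4, 6, 7}):
k:     0  1  2  3  4  5  6  7  8
g(k):  0  0  1  1  2  2  3  3  4
So g(8) = 4.
By the Sprague-Grundy theorem, the Grundy value of a sum of independent games is the XOR of the component values.
Combined value = 0 ⊕ 0 ⊕ 6 ⊕ 4 = 2.

2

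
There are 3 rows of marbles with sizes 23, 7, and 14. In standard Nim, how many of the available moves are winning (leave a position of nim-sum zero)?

1

Nim-sum: 23 ⊕ 7 ⊕ 14 = 30.
The overall nim-sum is X = 30. A row of size p has a winning move iff p XOR X < p (reduce it to p XOR X).
  23: 23 XOR 30 = 9 < 23 — winning move (to 9).
  7: 7 XOR 30 = 25 ≥ 7 — no move.
  14: 14 XOR 30 = 16 ≥ 14 — no move.
That gives 1 winning move.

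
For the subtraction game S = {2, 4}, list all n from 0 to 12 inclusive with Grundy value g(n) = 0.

0, 1, 6, 7, 12

Build the Grundy sequence with g(k) = mex{g(k−s) : s ∈ {2, 4}, s ≤ k}:
g(0) = mex{} = 0
g(1) = mex{} = 0
g(2) = mex{0} = 1
g(3) = mex{0} = 1
g(4) = mex{0,1} = 2
g(5) = mex{0,1} = 2
g(6) = mex{1,2} = 0
g(7) = mex{1,2} = 0
g(8) = mex{0,2} = 1
g(9) = mex{0,2} = 1
g(10) = mex{0,1} = 2
g(11) = mex{0,1} = 2
g(12) = mex{1,2} = 0
The P-positions (g = 0) in 0..12 are 0, 1, 6, 7, 12.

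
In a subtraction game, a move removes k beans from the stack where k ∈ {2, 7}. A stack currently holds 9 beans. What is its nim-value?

0

Build the Grundy sequence with g(k) = mex{g(k−s) : s ∈ {2, 7}, s ≤ k}:
g(0) = mex{} = 0
g(1) = mex{} = 0
g(2) = mex{0} = 1
g(3) = mex{0} = 1
g(4) = mex{1} = 0
g(5) = mex{1} = 0
g(6) = mex{0} = 1
g(7) = mex{0} = 1
g(8) = mex{0,1} = 2
g(9) = mex{1} = 0
So g(9) = 0.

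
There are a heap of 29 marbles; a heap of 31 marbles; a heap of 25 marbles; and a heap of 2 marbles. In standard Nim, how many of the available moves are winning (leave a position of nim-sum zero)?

3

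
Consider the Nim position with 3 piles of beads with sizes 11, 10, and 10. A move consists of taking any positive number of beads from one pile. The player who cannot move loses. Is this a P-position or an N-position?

N-position

Write each in binary and XOR column by column:
  1011  (11)
  1010  (10)
  1010  (10)
  ----
  1011  (11)
The nim-sum is 11 ≠ 0, so this is an N-position: the player to move can win.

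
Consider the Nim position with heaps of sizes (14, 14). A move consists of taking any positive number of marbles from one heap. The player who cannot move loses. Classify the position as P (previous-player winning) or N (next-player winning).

P-position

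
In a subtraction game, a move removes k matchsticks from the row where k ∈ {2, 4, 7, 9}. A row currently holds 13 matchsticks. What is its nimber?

Grundy values for subtraction set {2, 4, 7, 9}:
k:     0  1  2  3  4  5  6  7  8  9 10 11 12 13
g(k):  0  0  1  1  2  2  0  3  1  4  2  0  0  1
So g(13) = 1.

1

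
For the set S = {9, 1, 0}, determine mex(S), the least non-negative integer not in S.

The values 0, 1 are all present; 2 is the first non-negative integer missing from the set.

2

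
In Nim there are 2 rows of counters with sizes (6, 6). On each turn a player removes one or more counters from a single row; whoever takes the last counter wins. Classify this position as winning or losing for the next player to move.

Losing position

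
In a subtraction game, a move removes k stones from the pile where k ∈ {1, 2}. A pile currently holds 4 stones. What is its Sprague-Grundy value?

1

Grundy values for subtraction set {1, 2}:
g(0) = mex{} = 0
g(1) = mex{0} = 1
g(2) = mex{0,1} = 2
g(3) = mex{1,2} = 0
g(4) = mex{0,2} = 1
So g(4) = 1.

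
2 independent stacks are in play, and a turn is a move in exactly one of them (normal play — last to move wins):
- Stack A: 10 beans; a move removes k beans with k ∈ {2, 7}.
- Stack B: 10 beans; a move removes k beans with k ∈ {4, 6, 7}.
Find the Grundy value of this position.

2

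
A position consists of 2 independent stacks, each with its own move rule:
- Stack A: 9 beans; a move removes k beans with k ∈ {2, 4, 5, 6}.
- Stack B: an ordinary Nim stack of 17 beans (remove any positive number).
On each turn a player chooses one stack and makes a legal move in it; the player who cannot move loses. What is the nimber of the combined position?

17

Build the Grundy sequence for stack A with g(k) = mex{g(k−s) : s ∈ {2, 4, 5, 6}, s ≤ k}:
k:     0  1  2  3  4  5  6  7  8  9
g(k):  0  0  1  1  2  2  3  3  0  0
So g(9) = 0.
Stack B is a plain Nim stack of size 17, so its Grundy value is 17.
By the Sprague-Grundy theorem, the Grundy value of a sum of independent games is the XOR of the component values.
Combined value = 0 XOR 17 = 17.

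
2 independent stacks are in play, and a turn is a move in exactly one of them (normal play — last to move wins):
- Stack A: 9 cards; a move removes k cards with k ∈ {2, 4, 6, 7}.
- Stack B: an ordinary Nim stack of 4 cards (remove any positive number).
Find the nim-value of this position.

4

Build the Grundy sequence for stack A with g(k) = mex{g(k−s) : s ∈ {2, 4, 6, 7}, s ≤ k}:
k:     0  1  2  3  4  5  6  7  8  9
g(k):  0  0  1  1  2  2  3  3  4  0
So g(9) = 0.
Stack B is a plain Nim stack of size 4, so its Grundy value is 4.
The value of a disjunctive sum is the nim-sum of the parts.
Combined value = 0 ⊕ 4 = 4.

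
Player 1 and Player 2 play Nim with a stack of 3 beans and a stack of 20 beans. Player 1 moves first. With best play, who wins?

Compute the nim-sum pairwise:
3 ⊕ 20 = 23
The nim-sum is 23 ≠ 0, so this is an N-position: the player to move can win; Player 1 has a winning move.

Player 1 wins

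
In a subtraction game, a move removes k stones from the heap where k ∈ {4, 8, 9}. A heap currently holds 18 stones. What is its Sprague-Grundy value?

1

Build the Grundy sequence with g(k) = mex{g(k−s) : s ∈ {4, 8, 9}, s ≤ k}:
k:     0  1  2  3  4  5  6  7  8  9 10 11 12 13 14 15 16 17 18
g(k):  0  0  0  0  1  1  1  1  2  2  2  2  3  0  0  0  0  1  1
So g(18) = 1.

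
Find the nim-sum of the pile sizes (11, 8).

3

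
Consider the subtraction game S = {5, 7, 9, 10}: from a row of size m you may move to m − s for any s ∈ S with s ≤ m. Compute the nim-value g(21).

Compute g(0), g(1), … for moves {5, 7, 9, 10}:
k:     0  1  2  3  4  5  6  7  8  9 10 11 12 13 14 15 16 17 18 19 20 21
g(k):  0  0  0  0  0  1  1  1  1  1  2  2  2  2  2  0  0  0  0  0  1  1
So g(21) = 1.

1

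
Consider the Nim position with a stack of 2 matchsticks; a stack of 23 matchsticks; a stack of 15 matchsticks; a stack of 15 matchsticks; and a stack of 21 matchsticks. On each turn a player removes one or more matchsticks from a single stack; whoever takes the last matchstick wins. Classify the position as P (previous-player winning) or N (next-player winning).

P-position

In binary:
  00010  (2)
  10111  (23)
  01111  (15)
  01111  (15)
  10101  (21)
  -----
  00000  (0)
The nim-sum is 0, so this is a P-position: the player to move is in a losing position under optimal play.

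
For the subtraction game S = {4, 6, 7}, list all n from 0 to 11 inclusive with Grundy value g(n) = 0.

0, 1, 2, 3, 11

Compute g(0), g(1), … for moves {4, 6, 7}:
g(0) = mex{} = 0
g(1) = mex{} = 0
g(2) = mex{} = 0
g(3) = mex{} = 0
g(4) = mex{0} = 1
g(5) = mex{0} = 1
g(6) = mex{0} = 1
g(7) = mex{0} = 1
g(8) = mex{0,1} = 2
g(9) = mex{0,1} = 2
g(10) = mex{0,1} = 2
g(11) = mex{1} = 0
The P-positions (g = 0) in 0..11 are 0, 1, 2, 3, 11.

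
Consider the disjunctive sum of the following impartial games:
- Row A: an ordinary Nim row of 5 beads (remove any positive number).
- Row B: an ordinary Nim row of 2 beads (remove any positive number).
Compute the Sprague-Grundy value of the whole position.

7

Row A is a plain Nim row of size 5, so its Grundy value is 5.
Row B is a plain Nim row of size 2, so its Grundy value is 2.
The value of a disjunctive sum is the nim-sum of the parts.
Combined value = 5 ⊕ 2 = 7.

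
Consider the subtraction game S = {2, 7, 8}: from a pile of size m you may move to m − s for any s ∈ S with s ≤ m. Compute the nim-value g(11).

3

Build the Grundy sequence with g(k) = mex{g(k−s) : s ∈ {2, 7, 8}, s ≤ k}:
g(0) = mex{} = 0
g(1) = mex{} = 0
g(2) = mex{0} = 1
g(3) = mex{0} = 1
g(4) = mex{1} = 0
g(5) = mex{1} = 0
g(6) = mex{0} = 1
g(7) = mex{0} = 1
g(8) = mex{0,1} = 2
g(9) = mex{0,1} = 2
g(10) = mex{1,2} = 0
g(11) = mex{0,1,2} = 3
So g(11) = 3.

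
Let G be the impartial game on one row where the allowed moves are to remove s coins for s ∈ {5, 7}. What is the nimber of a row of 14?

0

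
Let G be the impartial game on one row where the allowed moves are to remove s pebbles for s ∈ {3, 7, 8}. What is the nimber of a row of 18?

2

Build the Grundy sequence with g(k) = mex{g(k−s) : s ∈ {3, 7, 8}, s ≤ k}:
k:     0  1  2  3  4  5  6  7  8  9 10 11 12 13 14 15 16 17 18
g(k):  0  0  0  1  1  1  0  2  2  1  3  0  0  2  1  1  0  0  2
So g(18) = 2.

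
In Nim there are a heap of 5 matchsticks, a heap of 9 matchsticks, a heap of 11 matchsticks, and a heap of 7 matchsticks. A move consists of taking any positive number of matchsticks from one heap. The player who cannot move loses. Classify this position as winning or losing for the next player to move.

Losing position

In binary:
  0101  (5)
  1001  (9)
  1011  (11)
  0111  (7)
  ----
  0000  (0)
The nim-sum is 0, so this is a P-position: the player to move is in a losing position under optimal play.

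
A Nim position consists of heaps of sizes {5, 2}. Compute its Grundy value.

7

Nim-sum: 5 XOR 2 = 7.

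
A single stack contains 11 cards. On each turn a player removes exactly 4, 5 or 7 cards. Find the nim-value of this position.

0

Grundy values for subtraction set {4, 5, 7}:
g(0) = mex{} = 0
g(1) = mex{} = 0
g(2) = mex{} = 0
g(3) = mex{} = 0
g(4) = mex{0} = 1
g(5) = mex{0} = 1
g(6) = mex{0} = 1
g(7) = mex{0} = 1
g(8) = mex{0,1} = 2
g(9) = mex{0,1} = 2
g(10) = mex{0,1} = 2
g(11) = mex{1} = 0
So g(11) = 0.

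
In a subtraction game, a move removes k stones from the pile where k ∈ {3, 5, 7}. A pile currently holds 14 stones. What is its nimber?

1

Grundy values for subtraction set {3, 5, 7}:
g(0) = mex{} = 0
g(1) = mex{} = 0
g(2) = mex{} = 0
g(3) = mex{0} = 1
g(4) = mex{0} = 1
g(5) = mex{0} = 1
g(6) = mex{0,1} = 2
g(7) = mex{0,1} = 2
g(8) = mex{0,1} = 2
g(9) = mex{0,1,2} = 3
g(10) = mex{1,2} = 0
g(11) = mex{1,2} = 0
g(12) = mex{1,2,3} = 0
g(13) = mex{0,2} = 1
g(14) = mex{0,2,3} = 1
So g(14) = 1.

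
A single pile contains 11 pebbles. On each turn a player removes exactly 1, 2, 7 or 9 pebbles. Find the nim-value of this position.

0

Grundy values for subtraction set {1, 2, 7, 9}:
g(0) = mex{} = 0
g(1) = mex{0} = 1
g(2) = mex{0,1} = 2
g(3) = mex{1,2} = 0
g(4) = mex{0,2} = 1
g(5) = mex{0,1} = 2
g(6) = mex{1,2} = 0
g(7) = mex{0,2} = 1
g(8) = mex{0,1} = 2
g(9) = mex{0,1,2} = 3
g(10) = mex{0,1,2,3} = 4
g(11) = mex{1,2,3,4} = 0
So g(11) = 0.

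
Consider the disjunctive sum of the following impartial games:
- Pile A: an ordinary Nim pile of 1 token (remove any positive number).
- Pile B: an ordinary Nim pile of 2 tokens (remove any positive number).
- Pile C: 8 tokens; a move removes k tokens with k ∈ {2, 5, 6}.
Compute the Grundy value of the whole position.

3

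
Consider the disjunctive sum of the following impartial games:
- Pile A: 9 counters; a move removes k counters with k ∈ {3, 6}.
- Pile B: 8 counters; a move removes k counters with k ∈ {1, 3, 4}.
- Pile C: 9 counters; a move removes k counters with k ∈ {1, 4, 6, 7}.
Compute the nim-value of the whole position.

Build the Grundy sequence for pile A with g(k) = mex{g(k−s) : s ∈ {3, 6}, s ≤ k}:
g(0) = mex{} = 0
g(1) = mex{} = 0
g(2) = mex{} = 0
g(3) = mex{0} = 1
g(4) = mex{0} = 1
g(5) = mex{0} = 1
g(6) = mex{0,1} = 2
g(7) = mex{0,1} = 2
g(8) = mex{0,1} = 2
g(9) = mex{1,2} = 0
So g(9) = 0.
For pile B, compute g(0), g(1), … with moves {1, 3, 4}:
g(0) = mex{} = 0
g(1) = mex{0} = 1
g(2) = mex{1} = 0
g(3) = mex{0} = 1
g(4) = mex{0,1} = 2
g(5) = mex{0,1,2} = 3
g(6) = mex{0,1,3} = 2
g(7) = mex{1,2} = 0
g(8) = mex{0,2,3} = 1
So g(8) = 1.
Grundy values for pile C (subtraction set {1, 4, 6, 7}):
g(0) = mex{} = 0
g(1) = mex{0} = 1
g(2) = mex{1} = 0
g(3) = mex{0} = 1
g(4) = mex{0,1} = 2
g(5) = mex{1,2} = 0
g(6) = mex{0} = 1
g(7) = mex{0,1} = 2
g(8) = mex{0,1,2} = 3
g(9) = mex{0,1,3} = 2
So g(9) = 2.
The value of a disjunctive sum is the nim-sum of the parts.
Combined value = 0 XOR 1 XOR 2 = 3.

3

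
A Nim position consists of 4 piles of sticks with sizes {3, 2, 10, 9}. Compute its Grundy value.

2

Nim-sum: 3 ^ 2 ^ 10 ^ 9 = 2.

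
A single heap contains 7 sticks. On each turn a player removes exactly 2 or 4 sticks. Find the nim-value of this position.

Compute g(0), g(1), … for moves {2, 4}:
k:     0  1  2  3  4  5  6  7
g(k):  0  0  1  1  2  2  0  0
So g(7) = 0.

0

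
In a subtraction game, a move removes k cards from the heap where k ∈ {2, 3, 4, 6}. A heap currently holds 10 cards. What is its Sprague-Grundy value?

Compute g(0), g(1), … for moves {2, 3, 4, 6}:
g(0) = mex{} = 0
g(1) = mex{} = 0
g(2) = mex{0} = 1
g(3) = mex{0} = 1
g(4) = mex{0,1} = 2
g(5) = mex{0,1} = 2
g(6) = mex{0,1,2} = 3
g(7) = mex{0,1,2} = 3
g(8) = mex{1,2,3} = 0
g(9) = mex{1,2,3} = 0
g(10) = mex{0,2,3} = 1
So g(10) = 1.

1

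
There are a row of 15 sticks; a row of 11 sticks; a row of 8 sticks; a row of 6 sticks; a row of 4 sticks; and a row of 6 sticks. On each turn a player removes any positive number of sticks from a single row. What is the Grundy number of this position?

8

Nim-sum: 15 ⊕ 11 ⊕ 8 ⊕ 6 ⊕ 4 ⊕ 6 = 8.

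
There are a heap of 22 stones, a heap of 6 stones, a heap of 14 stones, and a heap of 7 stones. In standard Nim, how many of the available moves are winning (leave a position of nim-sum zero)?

Nim-sum: 22 XOR 6 XOR 14 XOR 7 = 25.
The overall nim-sum is X = 25. A heap of size p has a winning move iff p XOR X < p (reduce it to p XOR X).
  22: 22 XOR 25 = 15 < 22 — winning move (to 15).
  6: 6 XOR 25 = 31 ≥ 6 — no move.
  14: 14 XOR 25 = 23 ≥ 14 — no move.
  7: 7 XOR 25 = 30 ≥ 7 — no move.
That gives 1 winning move.

1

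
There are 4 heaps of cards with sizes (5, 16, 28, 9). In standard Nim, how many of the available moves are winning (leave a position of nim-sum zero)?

0

Write each in binary and XOR column by column:
  00101  (5)
  10000  (16)
  11100  (28)
  01001  (9)
  -----
  00000  (0)
The nim-sum is already 0, so every move leaves a nonzero nim-sum — there are no winning moves.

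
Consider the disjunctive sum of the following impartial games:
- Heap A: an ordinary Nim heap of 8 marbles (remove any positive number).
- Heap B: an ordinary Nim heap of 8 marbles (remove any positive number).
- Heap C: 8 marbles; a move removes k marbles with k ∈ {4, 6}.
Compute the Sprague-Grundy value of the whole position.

Heap A is a plain Nim heap of size 8, so its Grundy value is 8.
Heap B is a plain Nim heap of size 8, so its Grundy value is 8.
Build the Grundy sequence for heap C with g(k) = mex{g(k−s) : s ∈ {4, 6}, s ≤ k}:
g(0) = mex{} = 0
g(1) = mex{} = 0
g(2) = mex{} = 0
g(3) = mex{} = 0
g(4) = mex{0} = 1
g(5) = mex{0} = 1
g(6) = mex{0} = 1
g(7) = mex{0} = 1
g(8) = mex{0,1} = 2
So g(8) = 2.
By the Sprague-Grundy theorem, the Grundy value of a sum of independent games is the XOR of the component values.
Combined value = 8 XOR 8 XOR 2 = 2.

2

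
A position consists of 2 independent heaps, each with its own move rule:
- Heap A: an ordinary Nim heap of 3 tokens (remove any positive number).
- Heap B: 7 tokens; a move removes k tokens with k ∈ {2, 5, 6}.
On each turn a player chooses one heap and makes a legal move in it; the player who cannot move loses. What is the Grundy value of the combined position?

0

Heap A is a plain Nim heap of size 3, so its Grundy value is 3.
For heap B, compute g(0), g(1), … with moves {2, 5, 6}:
g(0) = mex{} = 0
g(1) = mex{} = 0
g(2) = mex{0} = 1
g(3) = mex{0} = 1
g(4) = mex{1} = 0
g(5) = mex{0,1} = 2
g(6) = mex{0} = 1
g(7) = mex{0,1,2} = 3
So g(7) = 3.
The value of a disjunctive sum is the nim-sum of the parts.
Combined value = 3 ⊕ 3 = 0.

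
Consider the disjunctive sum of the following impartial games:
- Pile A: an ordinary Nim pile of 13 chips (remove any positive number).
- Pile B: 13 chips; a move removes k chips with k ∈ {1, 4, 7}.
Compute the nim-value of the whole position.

13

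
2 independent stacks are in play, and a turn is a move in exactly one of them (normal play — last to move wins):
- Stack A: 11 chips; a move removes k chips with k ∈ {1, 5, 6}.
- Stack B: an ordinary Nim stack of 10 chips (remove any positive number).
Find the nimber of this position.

For stack A, compute g(0), g(1), … with moves {1, 5, 6}:
g(0) = mex{} = 0
g(1) = mex{0} = 1
g(2) = mex{1} = 0
g(3) = mex{0} = 1
g(4) = mex{1} = 0
g(5) = mex{0} = 1
g(6) = mex{0,1} = 2
g(7) = mex{0,1,2} = 3
g(8) = mex{0,1,3} = 2
g(9) = mex{0,1,2} = 3
g(10) = mex{0,1,3} = 2
g(11) = mex{1,2} = 0
So g(11) = 0.
Stack B is a plain Nim stack of size 10, so its Grundy value is 10.
By the Sprague-Grundy theorem, the Grundy value of a sum of independent games is the XOR of the component values.
Combined value = 0 XOR 10 = 10.

10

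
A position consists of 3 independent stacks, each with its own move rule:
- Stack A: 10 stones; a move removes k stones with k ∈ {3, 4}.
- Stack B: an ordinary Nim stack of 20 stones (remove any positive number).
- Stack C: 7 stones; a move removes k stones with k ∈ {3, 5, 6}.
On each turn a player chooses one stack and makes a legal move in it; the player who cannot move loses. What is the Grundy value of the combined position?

For stack A, compute g(0), g(1), … with moves {3, 4}:
g(0) = mex{} = 0
g(1) = mex{} = 0
g(2) = mex{} = 0
g(3) = mex{0} = 1
g(4) = mex{0} = 1
g(5) = mex{0} = 1
g(6) = mex{0,1} = 2
g(7) = mex{1} = 0
g(8) = mex{1} = 0
g(9) = mex{1,2} = 0
g(10) = mex{0,2} = 1
So g(10) = 1.
Stack B is a plain Nim stack of size 20, so its Grundy value is 20.
Grundy values for stack C (subtraction set {3, 5, 6}):
k:     0  1  2  3  4  5  6  7
g(k):  0  0  0  1  1  1  2  2
So g(7) = 2.
By the Sprague-Grundy theorem, the Grundy value of a sum of independent games is the XOR of the component values.
Combined value = 1 XOR 20 XOR 2 = 23.

23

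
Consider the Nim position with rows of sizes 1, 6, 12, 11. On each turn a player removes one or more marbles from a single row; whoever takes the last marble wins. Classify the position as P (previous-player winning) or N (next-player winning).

Bitwise XOR of the heap sizes:
  0001  (1)
  0110  (6)
  1100  (12)
  1011  (11)
  ----
  0000  (0)
The nim-sum is 0, so this is a P-position: the player to move is in a losing position under optimal play.

P-position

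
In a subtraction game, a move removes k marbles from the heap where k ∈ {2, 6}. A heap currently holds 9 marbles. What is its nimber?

Build the Grundy sequence with g(k) = mex{g(k−s) : s ∈ {2, 6}, s ≤ k}:
k:     0  1  2  3  4  5  6  7  8  9
g(k):  0  0  1  1  0  0  1  1  0  0
So g(9) = 0.

0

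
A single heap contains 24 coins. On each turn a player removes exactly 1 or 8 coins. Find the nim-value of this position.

0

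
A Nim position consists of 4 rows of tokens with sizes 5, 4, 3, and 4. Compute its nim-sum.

Compute the nim-sum pairwise:
5 ⊕ 4 = 1
1 ⊕ 3 = 2
2 ⊕ 4 = 6

6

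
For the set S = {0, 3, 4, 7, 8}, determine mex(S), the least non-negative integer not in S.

0 is in the set but 1 is not, so the mex is 1.

1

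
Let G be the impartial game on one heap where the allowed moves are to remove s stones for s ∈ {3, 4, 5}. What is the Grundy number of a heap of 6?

2

Build the Grundy sequence with g(k) = mex{g(k−s) : s ∈ {3, 4, 5}, s ≤ k}:
g(0) = mex{} = 0
g(1) = mex{} = 0
g(2) = mex{} = 0
g(3) = mex{0} = 1
g(4) = mex{0} = 1
g(5) = mex{0} = 1
g(6) = mex{0,1} = 2
So g(6) = 2.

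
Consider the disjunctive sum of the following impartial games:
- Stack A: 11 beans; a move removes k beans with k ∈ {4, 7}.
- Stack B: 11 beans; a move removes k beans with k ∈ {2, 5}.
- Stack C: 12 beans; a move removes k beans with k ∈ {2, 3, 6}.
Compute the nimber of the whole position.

Build the Grundy sequence for stack A with g(k) = mex{g(k−s) : s ∈ {4, 7}, s ≤ k}:
k:     0  1  2  3  4  5  6  7  8  9 10 11
g(k):  0  0  0  0  1  1  1  1  2  2  2  0
So g(11) = 0.
Build the Grundy sequence for stack B with g(k) = mex{g(k−s) : s ∈ {2, 5}, s ≤ k}:
k:     0  1  2  3  4  5  6  7  8  9 10 11
g(k):  0  0  1  1  0  2  1  0  0  1  1  0
So g(11) = 0.
Build the Grundy sequence for stack C with g(k) = mex{g(k−s) : s ∈ {2, 3, 6}, s ≤ k}:
k:     0  1  2  3  4  5  6  7  8  9 10 11 12
g(k):  0  0  1  1  2  0  3  1  2  0  0  1  1
So g(12) = 1.
By the Sprague-Grundy theorem, the Grundy value of a sum of independent games is the XOR of the component values.
Combined value = 0 ⊕ 0 ⊕ 1 = 1.

1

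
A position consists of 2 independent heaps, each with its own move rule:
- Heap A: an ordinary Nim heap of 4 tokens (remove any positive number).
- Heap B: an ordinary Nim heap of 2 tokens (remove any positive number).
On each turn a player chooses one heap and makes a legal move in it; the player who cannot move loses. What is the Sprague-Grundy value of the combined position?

Heap A is a plain Nim heap of size 4, so its Grundy value is 4.
Heap B is a plain Nim heap of size 2, so its Grundy value is 2.
By the Sprague-Grundy theorem, the Grundy value of a sum of independent games is the XOR of the component values.
Combined value = 4 XOR 2 = 6.

6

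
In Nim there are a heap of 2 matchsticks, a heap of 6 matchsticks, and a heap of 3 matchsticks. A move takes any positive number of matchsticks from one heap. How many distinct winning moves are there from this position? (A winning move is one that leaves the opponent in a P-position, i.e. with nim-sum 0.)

1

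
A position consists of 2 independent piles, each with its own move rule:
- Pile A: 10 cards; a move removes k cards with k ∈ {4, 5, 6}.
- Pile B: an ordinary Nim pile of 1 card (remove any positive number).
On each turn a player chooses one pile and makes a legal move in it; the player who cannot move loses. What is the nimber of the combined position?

1

Grundy values for pile A (subtraction set {4, 5, 6}):
g(0) = mex{} = 0
g(1) = mex{} = 0
g(2) = mex{} = 0
g(3) = mex{} = 0
g(4) = mex{0} = 1
g(5) = mex{0} = 1
g(6) = mex{0} = 1
g(7) = mex{0} = 1
g(8) = mex{0,1} = 2
g(9) = mex{0,1} = 2
g(10) = mex{1} = 0
So g(10) = 0.
Pile B is a plain Nim pile of size 1, so its Grundy value is 1.
By the Sprague-Grundy theorem, the Grundy value of a sum of independent games is the XOR of the component values.
Combined value = 0 XOR 1 = 1.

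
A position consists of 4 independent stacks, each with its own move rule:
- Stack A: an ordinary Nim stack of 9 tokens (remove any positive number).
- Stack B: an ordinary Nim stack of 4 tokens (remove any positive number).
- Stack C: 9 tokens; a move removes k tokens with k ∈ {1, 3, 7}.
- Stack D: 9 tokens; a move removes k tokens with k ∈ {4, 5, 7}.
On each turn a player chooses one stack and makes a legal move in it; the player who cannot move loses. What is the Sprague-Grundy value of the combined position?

Stack A is a plain Nim stack of size 9, so its Grundy value is 9.
Stack B is a plain Nim stack of size 4, so its Grundy value is 4.
Grundy values for stack C (subtraction set {1, 3, 7}):
k:     0  1  2  3  4  5  6  7  8  9
g(k):  0  1  0  1  0  1  0  1  0  1
So g(9) = 1.
Build the Grundy sequence for stack D with g(k) = mex{g(k−s) : s ∈ {4, 5, 7}, s ≤ k}:
k:     0  1  2  3  4  5  6  7  8  9
g(k):  0  0  0  0  1  1  1  1  2  2
So g(9) = 2.
The value of a disjunctive sum is the nim-sum of the parts.
Combined value = 9 XOR 4 XOR 1 XOR 2 = 14.

14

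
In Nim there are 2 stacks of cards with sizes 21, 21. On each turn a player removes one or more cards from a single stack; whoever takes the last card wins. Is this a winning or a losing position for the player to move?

Nim-sum: 21 XOR 21 = 0.
The nim-sum is 0, so this is a P-position: the player to move is in a losing position under optimal play.

Losing position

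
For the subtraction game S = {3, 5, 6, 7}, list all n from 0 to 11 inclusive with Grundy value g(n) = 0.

0, 1, 2, 10, 11

Grundy values for subtraction set {3, 5, 6, 7}:
k:     0  1  2  3  4  5  6  7  8  9 10 11
g(k):  0  0  0  1  1  1  2  2  2  3  0  0
The P-positions (g = 0) in 0..11 are 0, 1, 2, 10, 11.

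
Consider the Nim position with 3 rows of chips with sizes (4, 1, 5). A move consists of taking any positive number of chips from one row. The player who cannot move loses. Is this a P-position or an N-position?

Nim-sum: 4 ^ 1 ^ 5 = 0.
The nim-sum is 0, so this is a P-position: the player to move is in a losing position under optimal play.

P-position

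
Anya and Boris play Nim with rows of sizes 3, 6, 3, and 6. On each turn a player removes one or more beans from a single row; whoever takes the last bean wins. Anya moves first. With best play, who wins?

Compute the nim-sum pairwise:
3 XOR 6 = 5
5 XOR 3 = 6
6 XOR 6 = 0
The nim-sum is 0, so this is a P-position: the player to move is in a losing position under optimal play; Anya is about to move from it and so loses — Boris wins.

Boris wins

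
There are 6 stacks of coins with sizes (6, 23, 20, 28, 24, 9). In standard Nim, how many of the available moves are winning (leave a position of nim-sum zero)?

In binary:
  00110  (6)
  10111  (23)
  10100  (20)
  11100  (28)
  11000  (24)
  01001  (9)
  -----
  01000  (8)
The overall nim-sum is X = 8. A stack of size p has a winning move iff p XOR X < p (reduce it to p XOR X).
  6: 6 XOR 8 = 14 ≥ 6 — no move.
  23: 23 XOR 8 = 31 ≥ 23 — no move.
  20: 20 XOR 8 = 28 ≥ 20 — no move.
  28: 28 XOR 8 = 20 < 28 — winning move (to 20).
  24: 24 XOR 8 = 16 < 24 — winning move (to 16).
  9: 9 XOR 8 = 1 < 9 — winning move (to 1).
That gives 3 winning moves.

3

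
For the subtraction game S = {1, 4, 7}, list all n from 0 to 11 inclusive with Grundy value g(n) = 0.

0, 2, 5, 8, 10

Build the Grundy sequence with g(k) = mex{g(k−s) : s ∈ {1, 4, 7}, s ≤ k}:
g(0) = mex{} = 0
g(1) = mex{0} = 1
g(2) = mex{1} = 0
g(3) = mex{0} = 1
g(4) = mex{0,1} = 2
g(5) = mex{1,2} = 0
g(6) = mex{0} = 1
g(7) = mex{0,1} = 2
g(8) = mex{1,2} = 0
g(9) = mex{0} = 1
g(10) = mex{1} = 0
g(11) = mex{0,2} = 1
The P-positions (g = 0) in 0..11 are 0, 2, 5, 8, 10.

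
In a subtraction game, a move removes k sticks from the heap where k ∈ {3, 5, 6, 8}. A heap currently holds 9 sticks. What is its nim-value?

3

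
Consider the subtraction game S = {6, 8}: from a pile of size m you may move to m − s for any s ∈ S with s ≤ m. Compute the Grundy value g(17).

0

Compute g(0), g(1), … for moves {6, 8}:
k:     0  1  2  3  4  5  6  7  8  9 10 11 12 13 14 15 16 17
g(k):  0  0  0  0  0  0  1  1  1  1  1  1  2  2  0  0  0  0
So g(17) = 0.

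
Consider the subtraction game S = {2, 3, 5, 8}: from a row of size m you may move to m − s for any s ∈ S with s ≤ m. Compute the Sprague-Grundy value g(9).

1

Compute g(0), g(1), … for moves {2, 3, 5, 8}:
g(0) = mex{} = 0
g(1) = mex{} = 0
g(2) = mex{0} = 1
g(3) = mex{0} = 1
g(4) = mex{0,1} = 2
g(5) = mex{0,1} = 2
g(6) = mex{0,1,2} = 3
g(7) = mex{1,2} = 0
g(8) = mex{0,1,2,3} = 4
g(9) = mex{0,2,3} = 1
So g(9) = 1.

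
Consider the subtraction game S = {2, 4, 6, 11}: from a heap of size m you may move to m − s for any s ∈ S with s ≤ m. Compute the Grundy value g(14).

3

Grundy values for subtraction set {2, 4, 6, 11}:
g(0) = mex{} = 0
g(1) = mex{} = 0
g(2) = mex{0} = 1
g(3) = mex{0} = 1
g(4) = mex{0,1} = 2
g(5) = mex{0,1} = 2
g(6) = mex{0,1,2} = 3
g(7) = mex{0,1,2} = 3
g(8) = mex{1,2,3} = 0
g(9) = mex{1,2,3} = 0
g(10) = mex{0,2,3} = 1
g(11) = mex{0,2,3} = 1
g(12) = mex{0,1,3} = 2
g(13) = mex{0,1,3} = 2
g(14) = mex{0,1,2} = 3
So g(14) = 3.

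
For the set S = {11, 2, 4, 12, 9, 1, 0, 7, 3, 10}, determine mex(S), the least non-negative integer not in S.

The values 0, 1, 2, 3, 4 are all present; 5 is the first non-negative integer missing from the set.

5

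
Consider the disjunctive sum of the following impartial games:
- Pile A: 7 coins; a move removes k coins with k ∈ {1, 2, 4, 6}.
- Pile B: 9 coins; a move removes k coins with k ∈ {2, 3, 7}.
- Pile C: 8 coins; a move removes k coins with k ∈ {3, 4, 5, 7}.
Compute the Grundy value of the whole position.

For pile A, compute g(0), g(1), … with moves {1, 2, 4, 6}:
k:     0  1  2  3  4  5  6  7
g(k):  0  1  2  0  1  2  3  4
So g(7) = 4.
For pile B, compute g(0), g(1), … with moves {2, 3, 7}:
g(0) = mex{} = 0
g(1) = mex{} = 0
g(2) = mex{0} = 1
g(3) = mex{0} = 1
g(4) = mex{0,1} = 2
g(5) = mex{1} = 0
g(6) = mex{1,2} = 0
g(7) = mex{0,2} = 1
g(8) = mex{0} = 1
g(9) = mex{0,1} = 2
So g(9) = 2.
For pile C, compute g(0), g(1), … with moves {3, 4, 5, 7}:
k:     0  1  2  3  4  5  6  7  8
g(k):  0  0  0  1  1  1  2  2  2
So g(8) = 2.
The value of a disjunctive sum is the nim-sum of the parts.
Combined value = 4 ⊕ 2 ⊕ 2 = 4.

4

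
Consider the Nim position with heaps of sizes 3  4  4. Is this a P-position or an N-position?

N-position

Compute the nim-sum pairwise:
3 ^ 4 = 7
7 ^ 4 = 3
The nim-sum is 3 ≠ 0, so this is an N-position: the player to move can win.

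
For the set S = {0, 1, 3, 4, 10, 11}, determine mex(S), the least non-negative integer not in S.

The values 0, 1 are all present; 2 is the first non-negative integer missing from the set.

2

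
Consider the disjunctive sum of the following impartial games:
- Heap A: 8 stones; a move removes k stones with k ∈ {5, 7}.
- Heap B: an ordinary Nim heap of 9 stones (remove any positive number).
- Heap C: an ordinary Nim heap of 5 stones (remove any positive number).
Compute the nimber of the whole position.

13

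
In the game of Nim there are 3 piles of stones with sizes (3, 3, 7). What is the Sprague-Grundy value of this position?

7

Compute the nim-sum pairwise:
3 XOR 3 = 0
0 XOR 7 = 7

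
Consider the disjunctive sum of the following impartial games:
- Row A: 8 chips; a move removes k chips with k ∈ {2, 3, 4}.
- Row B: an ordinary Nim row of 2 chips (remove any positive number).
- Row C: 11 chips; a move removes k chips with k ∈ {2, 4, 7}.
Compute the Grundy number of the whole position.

2

For row A, compute g(0), g(1), … with moves {2, 3, 4}:
g(0) = mex{} = 0
g(1) = mex{} = 0
g(2) = mex{0} = 1
g(3) = mex{0} = 1
g(4) = mex{0,1} = 2
g(5) = mex{0,1} = 2
g(6) = mex{1,2} = 0
g(7) = mex{1,2} = 0
g(8) = mex{0,2} = 1
So g(8) = 1.
Row B is a plain Nim row of size 2, so its Grundy value is 2.
Build the Grundy sequence for row C with g(k) = mex{g(k−s) : s ∈ {2, 4, 7}, s ≤ k}:
g(0) = mex{} = 0
g(1) = mex{} = 0
g(2) = mex{0} = 1
g(3) = mex{0} = 1
g(4) = mex{0,1} = 2
g(5) = mex{0,1} = 2
g(6) = mex{1,2} = 0
g(7) = mex{0,1,2} = 3
g(8) = mex{0,2} = 1
g(9) = mex{1,2,3} = 0
g(10) = mex{0,1} = 2
g(11) = mex{0,2,3} = 1
So g(11) = 1.
By the Sprague-Grundy theorem, the Grundy value of a sum of independent games is the XOR of the component values.
Combined value = 1 ⊕ 2 ⊕ 1 = 2.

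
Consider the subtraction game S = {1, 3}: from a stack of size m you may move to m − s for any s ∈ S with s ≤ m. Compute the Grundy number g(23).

1

Grundy values for subtraction set {1, 3}:
k:     0  1  2  3  4  5  6  7  8  9 10 11 12 13 14 15 16 17 18 19 20 21 22 23
g(k):  0  1  0  1  0  1  0  1  0  1  0  1  0  1  0  1  0  1  0  1  0  1  0  1
So g(23) = 1.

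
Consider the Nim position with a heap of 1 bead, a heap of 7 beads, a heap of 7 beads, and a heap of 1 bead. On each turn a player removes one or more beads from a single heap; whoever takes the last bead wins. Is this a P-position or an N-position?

P-position

Compute the nim-sum pairwise:
1 ⊕ 7 = 6
6 ⊕ 7 = 1
1 ⊕ 1 = 0
The nim-sum is 0, so this is a P-position: the player to move is in a losing position under optimal play.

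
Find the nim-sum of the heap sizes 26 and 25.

3

Bitwise XOR of the heap sizes:
  11010  (26)
  11001  (25)
  -----
  00011  (3)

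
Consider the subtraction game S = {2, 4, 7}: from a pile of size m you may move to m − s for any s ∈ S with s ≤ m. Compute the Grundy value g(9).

Build the Grundy sequence with g(k) = mex{g(k−s) : s ∈ {2, 4, 7}, s ≤ k}:
g(0) = mex{} = 0
g(1) = mex{} = 0
g(2) = mex{0} = 1
g(3) = mex{0} = 1
g(4) = mex{0,1} = 2
g(5) = mex{0,1} = 2
g(6) = mex{1,2} = 0
g(7) = mex{0,1,2} = 3
g(8) = mex{0,2} = 1
g(9) = mex{1,2,3} = 0
So g(9) = 0.

0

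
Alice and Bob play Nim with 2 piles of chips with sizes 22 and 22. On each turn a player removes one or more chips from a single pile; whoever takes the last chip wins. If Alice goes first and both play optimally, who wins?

Compute the nim-sum pairwise:
22 XOR 22 = 0
The nim-sum is 0, so this is a P-position: the player to move is in a losing position under optimal play; Alice is about to move from it and so loses — Bob wins.

Bob wins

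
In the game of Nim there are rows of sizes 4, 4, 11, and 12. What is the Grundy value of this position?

7

Compute the nim-sum pairwise:
4 ⊕ 4 = 0
0 ⊕ 11 = 11
11 ⊕ 12 = 7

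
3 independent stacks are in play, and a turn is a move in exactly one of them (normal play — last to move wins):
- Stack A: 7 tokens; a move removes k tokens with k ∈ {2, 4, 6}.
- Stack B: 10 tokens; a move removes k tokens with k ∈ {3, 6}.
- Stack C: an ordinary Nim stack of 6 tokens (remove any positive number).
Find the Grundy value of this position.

5

Grundy values for stack A (subtraction set {2, 4, 6}):
k:     0  1  2  3  4  5  6  7
g(k):  0  0  1  1  2  2  3  3
So g(7) = 3.
For stack B, compute g(0), g(1), … with moves {3, 6}:
g(0) = mex{} = 0
g(1) = mex{} = 0
g(2) = mex{} = 0
g(3) = mex{0} = 1
g(4) = mex{0} = 1
g(5) = mex{0} = 1
g(6) = mex{0,1} = 2
g(7) = mex{0,1} = 2
g(8) = mex{0,1} = 2
g(9) = mex{1,2} = 0
g(10) = mex{1,2} = 0
So g(10) = 0.
Stack C is a plain Nim stack of size 6, so its Grundy value is 6.
By the Sprague-Grundy theorem, the Grundy value of a sum of independent games is the XOR of the component values.
Combined value = 3 ⊕ 0 ⊕ 6 = 5.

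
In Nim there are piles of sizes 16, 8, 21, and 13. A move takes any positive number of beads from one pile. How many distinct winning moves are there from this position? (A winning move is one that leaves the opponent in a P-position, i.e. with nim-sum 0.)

0

Bitwise XOR of the heap sizes:
  10000  (16)
  01000  (8)
  10101  (21)
  01101  (13)
  -----
  00000  (0)
The nim-sum is already 0, so every move leaves a nonzero nim-sum — there are no winning moves.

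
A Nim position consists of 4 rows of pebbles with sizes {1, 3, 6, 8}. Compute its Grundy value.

12

Compute the nim-sum pairwise:
1 ⊕ 3 = 2
2 ⊕ 6 = 4
4 ⊕ 8 = 12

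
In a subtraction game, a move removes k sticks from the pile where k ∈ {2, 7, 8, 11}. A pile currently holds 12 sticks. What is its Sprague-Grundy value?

Build the Grundy sequence with g(k) = mex{g(k−s) : s ∈ {2, 7, 8, 11}, s ≤ k}:
g(0) = mex{} = 0
g(1) = mex{} = 0
g(2) = mex{0} = 1
g(3) = mex{0} = 1
g(4) = mex{1} = 0
g(5) = mex{1} = 0
g(6) = mex{0} = 1
g(7) = mex{0} = 1
g(8) = mex{0,1} = 2
g(9) = mex{0,1} = 2
g(10) = mex{1,2} = 0
g(11) = mex{0,1,2} = 3
g(12) = mex{0} = 1
So g(12) = 1.

1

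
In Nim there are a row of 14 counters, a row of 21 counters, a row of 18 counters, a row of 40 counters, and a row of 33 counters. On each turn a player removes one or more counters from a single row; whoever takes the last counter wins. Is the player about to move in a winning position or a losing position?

Losing position

Nim-sum: 14 XOR 21 XOR 18 XOR 40 XOR 33 = 0.
The nim-sum is 0, so this is a P-position: the player to move is in a losing position under optimal play.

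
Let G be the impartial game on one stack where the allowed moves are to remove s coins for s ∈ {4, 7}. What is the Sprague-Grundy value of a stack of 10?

2

Grundy values for subtraction set {4, 7}:
g(0) = mex{} = 0
g(1) = mex{} = 0
g(2) = mex{} = 0
g(3) = mex{} = 0
g(4) = mex{0} = 1
g(5) = mex{0} = 1
g(6) = mex{0} = 1
g(7) = mex{0} = 1
g(8) = mex{0,1} = 2
g(9) = mex{0,1} = 2
g(10) = mex{0,1} = 2
So g(10) = 2.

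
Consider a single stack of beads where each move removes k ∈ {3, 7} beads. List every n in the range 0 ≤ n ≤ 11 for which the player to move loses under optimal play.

Grundy values for subtraction set {3, 7}:
g(0) = mex{} = 0
g(1) = mex{} = 0
g(2) = mex{} = 0
g(3) = mex{0} = 1
g(4) = mex{0} = 1
g(5) = mex{0} = 1
g(6) = mex{1} = 0
g(7) = mex{0,1} = 2
g(8) = mex{0,1} = 2
g(9) = mex{0} = 1
g(10) = mex{1,2} = 0
g(11) = mex{1,2} = 0
The P-positions (g = 0) in 0..11 are 0, 1, 2, 6, 10, 11.

0, 1, 2, 6, 10, 11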